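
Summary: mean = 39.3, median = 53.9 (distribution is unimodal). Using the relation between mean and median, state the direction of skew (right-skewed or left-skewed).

mean − median = 39.3 − 53.9 = -14.6
mean < median ⇒ the longer tail is on the left ⇒ left-skewed (negatively skewed).

left-skewed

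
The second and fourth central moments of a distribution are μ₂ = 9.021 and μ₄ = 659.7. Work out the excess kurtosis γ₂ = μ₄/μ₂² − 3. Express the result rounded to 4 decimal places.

5.1066

μ₂² = 9.021² = 81.37844
μ₄/μ₂² = 659.7 / 81.37844 = 8.10657
γ₂ = 8.10657 − 3 ≈ 5.1066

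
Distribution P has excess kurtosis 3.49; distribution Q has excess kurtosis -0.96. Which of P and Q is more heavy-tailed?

P

Higher excess kurtosis ⇒ heavier tails relative to the normal distribution.
3.49 vs -0.96: the larger is 3.49, so P has heavier tails. (P is leptokurtic — heavier-than-normal tails; the other is platykurtic.)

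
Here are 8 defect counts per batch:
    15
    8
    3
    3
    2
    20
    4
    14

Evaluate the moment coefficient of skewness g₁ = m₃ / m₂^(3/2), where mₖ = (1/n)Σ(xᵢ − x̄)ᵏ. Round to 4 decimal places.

0.5432

x̄ = (15 + 8 + 3 + 3 + 2 + 20 + 4 + 14) / 8 = 8.6250
deviations (xᵢ − x̄): 6.3750, -0.6250, -5.6250, -5.6250, -6.6250, 11.3750, -4.6250, 5.3750
Σ(xᵢ − x̄)² = 327.8750 ⇒ m₂ = 327.8750/8 = 40.98438
Σ(xᵢ − x̄)³ = 1140.2813 ⇒ m₃ = 1140.2813/8 = 142.53516
m₂^(3/2) = 40.98438^(1.5) = 262.37803
g₁ = m₃ / m₂^(3/2) = 142.53516 / 262.37803 ≈ 0.5432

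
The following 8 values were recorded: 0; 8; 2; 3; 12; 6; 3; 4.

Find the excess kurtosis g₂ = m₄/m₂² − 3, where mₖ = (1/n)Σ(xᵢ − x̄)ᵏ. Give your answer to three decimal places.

-0.312

x̄ = 4.7500
Σ(xᵢ − x̄)² = 101.5000 ⇒ m₂ = 12.68750
Σ(xᵢ − x̄)⁴ = 3462.1563 ⇒ m₄ = 432.76953
m₂² = 160.97266
g₂ = m₄/m₂² − 3 = 2.68847 − 3 ≈ -0.312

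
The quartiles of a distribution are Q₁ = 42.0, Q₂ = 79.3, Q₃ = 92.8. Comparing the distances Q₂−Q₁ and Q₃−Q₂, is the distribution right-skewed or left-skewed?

left-skewed

Q₂ − Q₁ = 37.3;  Q₃ − Q₂ = 13.5
Q₂ − Q₁ > Q₃ − Q₂ ⇒ the lower half is more spread out ⇒ left-skewed.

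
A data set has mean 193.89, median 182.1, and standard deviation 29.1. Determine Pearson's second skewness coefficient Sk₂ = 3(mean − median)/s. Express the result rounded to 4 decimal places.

1.2155

Sk₂ = 3(193.89 − 182.1) / 29.1 = 3 × 11.7900 / 29.1
    = 35.3700 / 29.1 ≈ 1.2155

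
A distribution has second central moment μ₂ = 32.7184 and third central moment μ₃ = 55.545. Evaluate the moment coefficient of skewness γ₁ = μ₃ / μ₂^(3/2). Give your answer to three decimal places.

σ = √μ₂ = √32.7184 = 5.72000
σ³ = μ₂^(3/2) = 187.14925
γ₁ = μ₃/σ³ = 55.545 / 187.14925 ≈ 0.297

0.297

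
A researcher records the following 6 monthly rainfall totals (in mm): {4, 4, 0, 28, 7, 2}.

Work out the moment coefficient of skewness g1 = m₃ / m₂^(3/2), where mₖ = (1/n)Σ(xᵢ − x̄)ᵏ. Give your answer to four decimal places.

1.5874

x̄ = (4 + 4 + 0 + 28 + 7 + 2) / 6 = 7.5000
deviations (xᵢ − x̄): -3.5000, -3.5000, -7.5000, 20.5000, -0.5000, -5.5000
Σ(xᵢ − x̄)² = 531.5000 ⇒ m₂ = 531.5000/6 = 88.58333
Σ(xᵢ − x̄)³ = 7941.0000 ⇒ m₃ = 7941.0000/6 = 1323.50000
m₂^(3/2) = 88.58333^(1.5) = 833.73499
g1 = m₃ / m₂^(3/2) = 1323.50000 / 833.73499 ≈ 1.5874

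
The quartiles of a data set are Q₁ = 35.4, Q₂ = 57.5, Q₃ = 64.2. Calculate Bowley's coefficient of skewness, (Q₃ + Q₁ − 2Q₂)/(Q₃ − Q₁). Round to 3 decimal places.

-0.535

numerator: Q₃ + Q₁ − 2Q₂ = 64.2 + 35.4 − 2×57.5 = -15.4000
denominator: Q₃ − Q₁ = 64.2 − 35.4 = 28.8000
Bowley skewness = -15.4000 / 28.8000 ≈ -0.535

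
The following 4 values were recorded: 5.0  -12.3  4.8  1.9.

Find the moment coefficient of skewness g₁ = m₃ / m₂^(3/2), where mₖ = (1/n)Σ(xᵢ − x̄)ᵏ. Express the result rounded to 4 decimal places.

x̄ = (5.0 - 12.3 + 4.8 + 1.9) / 4 = -0.1500
deviations (xᵢ − x̄): 5.1500, -12.1500, 4.9500, 2.0500
Σ(xᵢ − x̄)² = 202.8500 ⇒ m₂ = 202.8500/4 = 50.71250
Σ(xᵢ − x̄)³ = -1527.1200 ⇒ m₃ = -1527.1200/4 = -381.78000
m₂^(3/2) = 50.71250^(1.5) = 361.13745
g₁ = m₃ / m₂^(3/2) = -381.78000 / 361.13745 ≈ -1.0572

-1.0572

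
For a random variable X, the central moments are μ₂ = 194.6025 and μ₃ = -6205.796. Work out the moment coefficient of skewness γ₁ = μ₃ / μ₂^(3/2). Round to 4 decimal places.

σ = √μ₂ = √194.6025 = 13.95000
σ³ = μ₂^(3/2) = 2714.70488
γ₁ = μ₃/σ³ = -6205.796 / 2714.70488 ≈ -2.2860

-2.2860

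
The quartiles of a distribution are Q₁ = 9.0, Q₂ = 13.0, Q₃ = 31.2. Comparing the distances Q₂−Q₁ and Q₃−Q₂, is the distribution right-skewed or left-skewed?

right-skewed

Q₂ − Q₁ = 4.0;  Q₃ − Q₂ = 18.2
Q₃ − Q₂ > Q₂ − Q₁ ⇒ the upper half is more spread out ⇒ right-skewed.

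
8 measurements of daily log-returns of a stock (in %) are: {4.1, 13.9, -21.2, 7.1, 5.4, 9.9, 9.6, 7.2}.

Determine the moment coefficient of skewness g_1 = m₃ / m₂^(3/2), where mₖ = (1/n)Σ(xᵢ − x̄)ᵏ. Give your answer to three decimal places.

-1.908

x̄ = (4.1 + 13.9 - 21.2 + 7.1 + 5.4 + 9.9 + 9.6 + 7.2) / 8 = 4.5000
deviations (xᵢ − x̄): -0.4000, 9.4000, -25.7000, 2.6000, 0.9000, 5.4000, 5.1000, 2.7000
Σ(xᵢ − x̄)² = 819.0400 ⇒ m₂ = 819.0400/8 = 102.38000
Σ(xᵢ − x̄)³ = -15815.9700 ⇒ m₃ = -15815.9700/8 = -1976.99625
m₂^(3/2) = 102.38000^(1.5) = 1035.91158
g_1 = m₃ / m₂^(3/2) = -1976.99625 / 1035.91158 ≈ -1.908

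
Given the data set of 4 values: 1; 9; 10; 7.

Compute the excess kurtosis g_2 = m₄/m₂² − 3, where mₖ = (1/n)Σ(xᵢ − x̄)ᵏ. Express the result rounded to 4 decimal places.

-0.9292

x̄ = 6.7500
Σ(xᵢ − x̄)² = 48.7500 ⇒ m₂ = 12.18750
Σ(xᵢ − x̄)⁴ = 1230.3281 ⇒ m₄ = 307.58203
m₂² = 148.53516
g_2 = m₄/m₂² − 3 = 2.07077 − 3 ≈ -0.9292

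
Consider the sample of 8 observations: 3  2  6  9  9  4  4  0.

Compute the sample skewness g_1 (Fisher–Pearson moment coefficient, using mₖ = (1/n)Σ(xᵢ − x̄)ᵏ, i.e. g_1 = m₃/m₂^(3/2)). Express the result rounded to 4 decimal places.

0.2241

x̄ = (3 + 2 + 6 + 9 + 9 + 4 + 4 + 0) / 8 = 4.6250
deviations (xᵢ − x̄): -1.6250, -2.6250, 1.3750, 4.3750, 4.3750, -0.6250, -0.6250, -4.6250
Σ(xᵢ − x̄)² = 71.8750 ⇒ m₂ = 71.8750/8 = 8.98438
Σ(xᵢ − x̄)³ = 48.2813 ⇒ m₃ = 48.2813/8 = 6.03516
m₂^(3/2) = 8.98438^(1.5) = 26.92972
g_1 = m₃ / m₂^(3/2) = 6.03516 / 26.92972 ≈ 0.2241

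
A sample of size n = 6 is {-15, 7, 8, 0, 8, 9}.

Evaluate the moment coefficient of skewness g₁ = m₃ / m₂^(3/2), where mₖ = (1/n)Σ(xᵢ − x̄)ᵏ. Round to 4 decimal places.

x̄ = (-15 + 7 + 8 + 0 + 8 + 9) / 6 = 2.8333
deviations (xᵢ − x̄): -17.8333, 4.1667, 5.1667, -2.8333, 5.1667, 6.1667
Σ(xᵢ − x̄)² = 434.8333 ⇒ m₂ = 434.8333/6 = 72.47222
Σ(xᵢ − x̄)³ = -5111.5556 ⇒ m₃ = -5111.5556/6 = -851.92593
m₂^(3/2) = 72.47222^(1.5) = 616.96051
g₁ = m₃ / m₂^(3/2) = -851.92593 / 616.96051 ≈ -1.3808

-1.3808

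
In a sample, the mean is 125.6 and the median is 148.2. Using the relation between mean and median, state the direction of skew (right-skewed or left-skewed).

mean − median = 125.6 − 148.2 = -22.6
mean < median ⇒ the longer tail is on the left ⇒ left-skewed (negatively skewed).

left-skewed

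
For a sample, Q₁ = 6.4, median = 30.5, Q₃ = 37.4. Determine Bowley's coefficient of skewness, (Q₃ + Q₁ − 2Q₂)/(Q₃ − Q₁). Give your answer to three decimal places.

-0.555

numerator: Q₃ + Q₁ − 2Q₂ = 37.4 + 6.4 − 2×30.5 = -17.2000
denominator: Q₃ − Q₁ = 37.4 − 6.4 = 31.0000
Bowley skewness = -17.2000 / 31.0000 ≈ -0.555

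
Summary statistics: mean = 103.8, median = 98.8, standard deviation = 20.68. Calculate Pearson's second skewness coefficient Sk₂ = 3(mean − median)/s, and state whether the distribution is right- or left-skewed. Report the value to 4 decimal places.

0.7253, right-skewed

Sk₂ = 3(103.8 − 98.8) / 20.68 = 3 × 5.0000 / 20.68
    = 15.0000 / 20.68 ≈ 0.7253
Sk₂ > 0 ⇒ mean > median ⇒ right-skewed (positive skew).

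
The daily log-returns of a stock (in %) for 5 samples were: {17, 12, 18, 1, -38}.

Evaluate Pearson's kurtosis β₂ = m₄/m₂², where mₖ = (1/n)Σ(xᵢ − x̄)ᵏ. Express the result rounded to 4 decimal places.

2.8209

x̄ = 2.0000
Σ(xᵢ − x̄)² = 2182.0000 ⇒ m₂ = 436.40000
Σ(xᵢ − x̄)⁴ = 2686162.0000 ⇒ m₄ = 537232.40000
m₂² = 190444.96000
β₂ = m₄/m₂² = 537232.40000 / 190444.96000 ≈ 2.8209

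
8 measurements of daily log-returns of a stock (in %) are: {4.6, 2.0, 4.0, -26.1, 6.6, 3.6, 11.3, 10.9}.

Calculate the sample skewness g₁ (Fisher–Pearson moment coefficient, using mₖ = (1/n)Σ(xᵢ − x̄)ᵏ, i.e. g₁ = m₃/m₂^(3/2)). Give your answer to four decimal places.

-1.8973

x̄ = (4.6 + 2.0 + 4.0 - 26.1 + 6.6 + 3.6 + 11.3 + 10.9) / 8 = 2.1125
deviations (xᵢ − x̄): 2.4875, -0.1125, 1.8875, -28.2125, 4.4875, 1.4875, 9.1875, 8.7875
Σ(xᵢ − x̄)² = 989.6888 ⇒ m₂ = 989.6888/8 = 123.71109
Σ(xᵢ − x̄)³ = -20885.7383 ⇒ m₃ = -20885.7383/8 = -2610.71729
m₂^(3/2) = 123.71109^(1.5) = 1375.98269
g₁ = m₃ / m₂^(3/2) = -2610.71729 / 1375.98269 ≈ -1.8973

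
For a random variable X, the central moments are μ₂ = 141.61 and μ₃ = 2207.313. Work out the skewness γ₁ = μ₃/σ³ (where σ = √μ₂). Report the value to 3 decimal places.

σ = √μ₂ = √141.61 = 11.90000
σ³ = μ₂^(3/2) = 1685.15900
γ₁ = μ₃/σ³ = 2207.313 / 1685.15900 ≈ 1.310

1.310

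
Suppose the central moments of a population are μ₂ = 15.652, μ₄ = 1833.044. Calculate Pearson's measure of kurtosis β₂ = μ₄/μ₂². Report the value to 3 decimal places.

7.482

μ₂² = 15.652² = 244.98510
μ₄/μ₂² = 1833.044 / 244.98510 = 7.48227
β₂ ≈ 7.482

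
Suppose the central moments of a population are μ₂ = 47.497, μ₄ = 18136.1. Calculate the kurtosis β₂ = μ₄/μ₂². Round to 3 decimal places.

μ₂² = 47.497² = 2255.96501
μ₄/μ₂² = 18136.1 / 2255.96501 = 8.03918
β₂ ≈ 8.039

8.039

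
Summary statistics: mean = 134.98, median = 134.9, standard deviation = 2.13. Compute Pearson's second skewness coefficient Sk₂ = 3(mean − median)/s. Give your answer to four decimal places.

0.1127

Sk₂ = 3(134.98 − 134.9) / 2.13 = 3 × 0.0800 / 2.13
    = 0.2400 / 2.13 ≈ 0.1127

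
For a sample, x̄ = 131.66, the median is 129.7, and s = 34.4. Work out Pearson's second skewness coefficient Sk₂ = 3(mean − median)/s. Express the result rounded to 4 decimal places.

0.1709

Sk₂ = 3(131.66 − 129.7) / 34.4 = 3 × 1.9600 / 34.4
    = 5.8800 / 34.4 ≈ 0.1709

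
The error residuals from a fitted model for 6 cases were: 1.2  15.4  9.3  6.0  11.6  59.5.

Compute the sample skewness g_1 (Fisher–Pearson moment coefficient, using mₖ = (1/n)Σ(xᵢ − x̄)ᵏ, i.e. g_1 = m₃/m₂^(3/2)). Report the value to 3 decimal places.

1.582

x̄ = (1.2 + 15.4 + 9.3 + 6.0 + 11.6 + 59.5) / 6 = 17.1667
deviations (xᵢ − x̄): -15.9667, -1.7667, -7.8667, -11.1667, -5.5667, 42.3333
Σ(xᵢ − x̄)² = 2267.7333 ⇒ m₂ = 2267.7333/6 = 377.95556
Σ(xᵢ − x̄)³ = 69738.3256 ⇒ m₃ = 69738.3256/6 = 11623.05426
m₂^(3/2) = 377.95556^(1.5) = 7347.86384
g_1 = m₃ / m₂^(3/2) = 11623.05426 / 7347.86384 ≈ 1.582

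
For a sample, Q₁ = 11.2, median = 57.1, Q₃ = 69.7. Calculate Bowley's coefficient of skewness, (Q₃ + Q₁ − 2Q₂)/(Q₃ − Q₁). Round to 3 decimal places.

numerator: Q₃ + Q₁ − 2Q₂ = 69.7 + 11.2 − 2×57.1 = -33.3000
denominator: Q₃ − Q₁ = 69.7 − 11.2 = 58.5000
Bowley skewness = -33.3000 / 58.5000 ≈ -0.569

-0.569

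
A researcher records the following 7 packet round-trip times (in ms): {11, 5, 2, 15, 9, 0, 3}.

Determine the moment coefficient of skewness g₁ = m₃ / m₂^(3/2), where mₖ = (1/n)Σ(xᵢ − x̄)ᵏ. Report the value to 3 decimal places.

0.394

x̄ = (11 + 5 + 2 + 15 + 9 + 0 + 3) / 7 = 6.4286
deviations (xᵢ − x̄): 4.5714, -1.4286, -4.4286, 8.5714, 2.5714, -6.4286, -3.4286
Σ(xᵢ − x̄)² = 175.7143 ⇒ m₂ = 175.7143/7 = 25.10204
Σ(xᵢ − x̄)³ = 346.5306 ⇒ m₃ = 346.5306/7 = 49.50437
m₂^(3/2) = 25.10204^(1.5) = 125.76609
g₁ = m₃ / m₂^(3/2) = 49.50437 / 125.76609 ≈ 0.394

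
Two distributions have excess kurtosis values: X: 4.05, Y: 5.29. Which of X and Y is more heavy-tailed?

Higher excess kurtosis ⇒ heavier tails relative to the normal distribution.
4.05 vs 5.29: the larger is 5.29, so Y has heavier tails.

Y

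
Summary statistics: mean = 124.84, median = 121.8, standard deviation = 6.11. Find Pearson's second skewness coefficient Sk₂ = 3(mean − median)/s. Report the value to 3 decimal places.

1.493

Sk₂ = 3(124.84 − 121.8) / 6.11 = 3 × 3.0400 / 6.11
    = 9.1200 / 6.11 ≈ 1.493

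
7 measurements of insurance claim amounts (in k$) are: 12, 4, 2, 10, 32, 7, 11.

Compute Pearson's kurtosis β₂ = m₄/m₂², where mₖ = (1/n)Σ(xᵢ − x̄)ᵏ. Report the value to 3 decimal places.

x̄ = 11.1429
Σ(xᵢ − x̄)² = 588.8571 ⇒ m₂ = 84.12245
Σ(xᵢ − x̄)⁴ = 199130.2566 ⇒ m₄ = 28447.17951
m₂² = 7076.58642
β₂ = m₄/m₂² = 28447.17951 / 7076.58642 ≈ 4.020

4.020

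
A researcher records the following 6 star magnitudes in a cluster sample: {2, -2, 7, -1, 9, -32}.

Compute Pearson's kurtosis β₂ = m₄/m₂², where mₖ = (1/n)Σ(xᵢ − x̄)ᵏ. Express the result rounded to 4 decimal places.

x̄ = -2.8333
Σ(xᵢ − x̄)² = 1114.8333 ⇒ m₂ = 185.80556
Σ(xᵢ − x̄)⁴ = 753196.1528 ⇒ m₄ = 125532.69213
m₂² = 34523.70448
β₂ = m₄/m₂² = 125532.69213 / 34523.70448 ≈ 3.6361

3.6361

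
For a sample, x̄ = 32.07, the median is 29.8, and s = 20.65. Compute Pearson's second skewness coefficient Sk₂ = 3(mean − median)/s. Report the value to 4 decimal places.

0.3298

Sk₂ = 3(32.07 − 29.8) / 20.65 = 3 × 2.2700 / 20.65
    = 6.8100 / 20.65 ≈ 0.3298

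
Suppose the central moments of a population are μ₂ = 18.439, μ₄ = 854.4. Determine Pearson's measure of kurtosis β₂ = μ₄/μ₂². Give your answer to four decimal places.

2.5130

μ₂² = 18.439² = 339.99672
μ₄/μ₂² = 854.4 / 339.99672 = 2.51297
β₂ ≈ 2.5130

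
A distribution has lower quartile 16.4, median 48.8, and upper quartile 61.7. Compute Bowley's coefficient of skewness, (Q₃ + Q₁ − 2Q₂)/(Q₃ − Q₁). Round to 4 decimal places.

numerator: Q₃ + Q₁ − 2Q₂ = 61.7 + 16.4 − 2×48.8 = -19.5000
denominator: Q₃ − Q₁ = 61.7 − 16.4 = 45.3000
Bowley skewness = -19.5000 / 45.3000 ≈ -0.4305

-0.4305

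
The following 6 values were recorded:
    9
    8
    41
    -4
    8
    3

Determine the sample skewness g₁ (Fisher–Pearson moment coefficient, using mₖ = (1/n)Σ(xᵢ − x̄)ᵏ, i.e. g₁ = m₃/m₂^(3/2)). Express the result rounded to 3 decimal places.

1.375

x̄ = (9 + 8 + 41 - 4 + 8 + 3) / 6 = 10.8333
deviations (xᵢ − x̄): -1.8333, -2.8333, 30.1667, -14.8333, -2.8333, -7.8333
Σ(xᵢ − x̄)² = 1210.8333 ⇒ m₂ = 1210.8333/6 = 201.80556
Σ(xᵢ − x̄)³ = 23656.4444 ⇒ m₃ = 23656.4444/6 = 3942.74074
m₂^(3/2) = 201.80556^(1.5) = 2866.81506
g₁ = m₃ / m₂^(3/2) = 3942.74074 / 2866.81506 ≈ 1.375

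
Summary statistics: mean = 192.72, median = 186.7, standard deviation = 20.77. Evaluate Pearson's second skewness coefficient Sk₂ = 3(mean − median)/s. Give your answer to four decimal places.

0.8695

Sk₂ = 3(192.72 − 186.7) / 20.77 = 3 × 6.0200 / 20.77
    = 18.0600 / 20.77 ≈ 0.8695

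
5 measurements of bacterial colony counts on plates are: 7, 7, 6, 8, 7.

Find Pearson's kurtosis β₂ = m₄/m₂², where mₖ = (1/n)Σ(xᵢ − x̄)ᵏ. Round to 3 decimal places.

x̄ = 7.0000
Σ(xᵢ − x̄)² = 2.0000 ⇒ m₂ = 0.40000
Σ(xᵢ − x̄)⁴ = 2.0000 ⇒ m₄ = 0.40000
m₂² = 0.16000
β₂ = m₄/m₂² = 0.40000 / 0.16000 ≈ 2.500

2.500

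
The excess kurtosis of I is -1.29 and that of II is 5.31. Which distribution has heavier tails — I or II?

II

Higher excess kurtosis ⇒ heavier tails relative to the normal distribution.
-1.29 vs 5.31: the larger is 5.31, so II has heavier tails. (II is leptokurtic — heavier-than-normal tails; the other is platykurtic.)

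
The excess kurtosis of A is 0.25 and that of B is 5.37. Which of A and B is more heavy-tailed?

B

Higher excess kurtosis ⇒ heavier tails relative to the normal distribution.
0.25 vs 5.37: the larger is 5.37, so B has heavier tails.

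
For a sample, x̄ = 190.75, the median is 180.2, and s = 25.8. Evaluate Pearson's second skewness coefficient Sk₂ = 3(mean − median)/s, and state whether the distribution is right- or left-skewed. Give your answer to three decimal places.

1.227, right-skewed

Sk₂ = 3(190.75 − 180.2) / 25.8 = 3 × 10.5500 / 25.8
    = 31.6500 / 25.8 ≈ 1.227
Sk₂ > 0 ⇒ mean > median ⇒ right-skewed (positive skew).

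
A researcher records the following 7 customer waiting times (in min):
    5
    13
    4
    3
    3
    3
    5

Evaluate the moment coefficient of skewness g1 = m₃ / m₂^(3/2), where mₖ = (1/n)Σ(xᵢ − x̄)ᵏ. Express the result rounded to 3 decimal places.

x̄ = (5 + 13 + 4 + 3 + 3 + 3 + 5) / 7 = 5.1429
deviations (xᵢ − x̄): -0.1429, 7.8571, -1.1429, -2.1429, -2.1429, -2.1429, -0.1429
Σ(xᵢ − x̄)² = 76.8571 ⇒ m₂ = 76.8571/7 = 10.97959
Σ(xᵢ − x̄)³ = 454.0408 ⇒ m₃ = 454.0408/7 = 64.86297
m₂^(3/2) = 10.97959^(1.5) = 36.38139
g1 = m₃ / m₂^(3/2) = 64.86297 / 36.38139 ≈ 1.783

1.783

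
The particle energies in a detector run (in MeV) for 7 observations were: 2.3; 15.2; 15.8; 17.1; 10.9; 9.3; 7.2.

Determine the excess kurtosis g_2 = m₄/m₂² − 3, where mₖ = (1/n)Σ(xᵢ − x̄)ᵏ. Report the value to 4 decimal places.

x̄ = 11.1143
Σ(xᵢ − x̄)² = 170.8286 ⇒ m₂ = 24.40408
Σ(xᵢ − x̄)⁴ = 8326.0010 ⇒ m₄ = 1189.42871
m₂² = 595.55920
g_2 = m₄/m₂² − 3 = 1.99716 − 3 ≈ -1.0028

-1.0028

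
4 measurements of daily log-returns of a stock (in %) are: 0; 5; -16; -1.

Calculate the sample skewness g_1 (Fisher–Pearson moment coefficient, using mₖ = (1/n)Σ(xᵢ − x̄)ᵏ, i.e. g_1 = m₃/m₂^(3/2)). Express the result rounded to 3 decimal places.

x̄ = (0 + 5 - 16 - 1) / 4 = -3.0000
deviations (xᵢ − x̄): 3.0000, 8.0000, -13.0000, 2.0000
Σ(xᵢ − x̄)² = 246.0000 ⇒ m₂ = 246.0000/4 = 61.50000
Σ(xᵢ − x̄)³ = -1650.0000 ⇒ m₃ = -1650.0000/4 = -412.50000
m₂^(3/2) = 61.50000^(1.5) = 482.29490
g_1 = m₃ / m₂^(3/2) = -412.50000 / 482.29490 ≈ -0.855

-0.855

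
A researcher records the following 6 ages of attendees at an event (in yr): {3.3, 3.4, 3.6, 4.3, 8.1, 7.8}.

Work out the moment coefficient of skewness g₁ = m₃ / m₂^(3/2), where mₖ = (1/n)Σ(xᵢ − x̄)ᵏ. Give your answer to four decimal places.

0.6410

x̄ = (3.3 + 3.4 + 3.6 + 4.3 + 8.1 + 7.8) / 6 = 5.0833
deviations (xᵢ − x̄): -1.7833, -1.6833, -1.4833, -0.7833, 3.0167, 2.7167
Σ(xᵢ − x̄)² = 25.3083 ⇒ m₂ = 25.3083/6 = 4.21806
Σ(xᵢ − x̄)³ = 33.3164 ⇒ m₃ = 33.3164/6 = 5.55274
m₂^(3/2) = 4.21806^(1.5) = 8.66300
g₁ = m₃ / m₂^(3/2) = 5.55274 / 8.66300 ≈ 0.6410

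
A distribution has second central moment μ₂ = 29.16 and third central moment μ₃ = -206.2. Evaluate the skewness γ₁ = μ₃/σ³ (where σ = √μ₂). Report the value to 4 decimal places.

-1.3095

σ = √μ₂ = √29.16 = 5.40000
σ³ = μ₂^(3/2) = 157.46400
γ₁ = μ₃/σ³ = -206.2 / 157.46400 ≈ -1.3095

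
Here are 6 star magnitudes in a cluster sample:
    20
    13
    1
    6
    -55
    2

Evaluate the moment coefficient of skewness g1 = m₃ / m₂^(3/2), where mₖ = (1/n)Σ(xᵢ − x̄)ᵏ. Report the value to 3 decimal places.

x̄ = (20 + 13 + 1 + 6 - 55 + 2) / 6 = -2.1667
deviations (xᵢ − x̄): 22.1667, 15.1667, 3.1667, 8.1667, -52.8333, 4.1667
Σ(xᵢ − x̄)² = 3606.8333 ⇒ m₂ = 3606.8333/6 = 601.13889
Σ(xᵢ − x̄)³ = -132447.5556 ⇒ m₃ = -132447.5556/6 = -22074.59259
m₂^(3/2) = 601.13889^(1.5) = 14738.80376
g1 = m₃ / m₂^(3/2) = -22074.59259 / 14738.80376 ≈ -1.498

-1.498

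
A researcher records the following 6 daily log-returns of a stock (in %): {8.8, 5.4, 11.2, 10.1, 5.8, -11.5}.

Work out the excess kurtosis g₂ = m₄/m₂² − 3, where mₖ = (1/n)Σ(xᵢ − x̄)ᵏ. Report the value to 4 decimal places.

0.6789

x̄ = 4.9667
Σ(xᵢ − x̄)² = 351.9333 ⇒ m₂ = 58.65556
Σ(xᵢ − x̄)⁴ = 75943.4182 ⇒ m₄ = 12657.23636
m₂² = 3440.47420
g₂ = m₄/m₂² − 3 = 3.67892 − 3 ≈ 0.6789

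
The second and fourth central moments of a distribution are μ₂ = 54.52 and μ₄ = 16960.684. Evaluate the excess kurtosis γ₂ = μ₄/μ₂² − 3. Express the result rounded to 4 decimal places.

2.7060

μ₂² = 54.52² = 2972.43040
μ₄/μ₂² = 16960.684 / 2972.43040 = 5.70600
γ₂ = 5.70600 − 3 ≈ 2.7060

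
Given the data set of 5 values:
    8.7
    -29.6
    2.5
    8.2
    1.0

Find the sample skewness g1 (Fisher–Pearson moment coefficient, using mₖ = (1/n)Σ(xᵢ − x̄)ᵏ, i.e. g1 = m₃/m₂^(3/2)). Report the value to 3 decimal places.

x̄ = (8.7 - 29.6 + 2.5 + 8.2 + 1.0) / 5 = -1.8400
deviations (xᵢ − x̄): 10.5400, -27.7600, 4.3400, 10.0400, 2.8400
Σ(xᵢ − x̄)² = 1009.4120 ⇒ m₂ = 1009.4120/5 = 201.88240
Σ(xᵢ − x̄)³ = -19104.7382 ⇒ m₃ = -19104.7382/5 = -3820.94765
m₂^(3/2) = 201.88240^(1.5) = 2868.45267
g1 = m₃ / m₂^(3/2) = -3820.94765 / 2868.45267 ≈ -1.332

-1.332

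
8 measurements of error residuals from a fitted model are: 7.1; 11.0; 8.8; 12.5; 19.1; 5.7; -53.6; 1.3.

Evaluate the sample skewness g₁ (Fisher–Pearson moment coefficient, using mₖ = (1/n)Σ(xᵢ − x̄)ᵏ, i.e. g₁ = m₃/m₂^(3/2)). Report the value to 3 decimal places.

x̄ = (7.1 + 11.0 + 8.8 + 12.5 + 19.1 + 5.7 - 53.6 + 1.3) / 8 = 1.4875
deviations (xᵢ − x̄): 5.6125, 9.5125, 7.3125, 11.0125, 17.6125, 4.2125, -55.0875, -0.1875
Σ(xᵢ − x̄)² = 3659.3488 ⇒ m₂ = 3659.3488/8 = 457.41859
Σ(xᵢ − x̄)³ = -158868.0614 ⇒ m₃ = -158868.0614/8 = -19858.50768
m₂^(3/2) = 457.41859^(1.5) = 9782.97000
g₁ = m₃ / m₂^(3/2) = -19858.50768 / 9782.97000 ≈ -2.030

-2.030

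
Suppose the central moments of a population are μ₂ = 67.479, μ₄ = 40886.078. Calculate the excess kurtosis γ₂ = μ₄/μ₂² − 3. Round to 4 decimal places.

5.9792

μ₂² = 67.479² = 4553.41544
μ₄/μ₂² = 40886.078 / 4553.41544 = 8.97921
γ₂ = 8.97921 − 3 ≈ 5.9792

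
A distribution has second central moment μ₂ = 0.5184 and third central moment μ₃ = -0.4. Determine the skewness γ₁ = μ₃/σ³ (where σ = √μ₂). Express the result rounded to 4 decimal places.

-1.0717

σ = √μ₂ = √0.5184 = 0.72000
σ³ = μ₂^(3/2) = 0.37325
γ₁ = μ₃/σ³ = -0.4 / 0.37325 ≈ -1.0717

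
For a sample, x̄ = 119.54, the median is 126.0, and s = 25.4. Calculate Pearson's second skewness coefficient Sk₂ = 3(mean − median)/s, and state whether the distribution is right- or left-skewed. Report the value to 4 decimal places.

-0.7630, left-skewed

Sk₂ = 3(119.54 − 126.0) / 25.4 = 3 × -6.4600 / 25.4
    = -19.3800 / 25.4 ≈ -0.7630
Sk₂ < 0 ⇒ mean < median ⇒ left-skewed (negative skew).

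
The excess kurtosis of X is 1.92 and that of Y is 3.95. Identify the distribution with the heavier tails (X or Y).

Y

Higher excess kurtosis ⇒ heavier tails relative to the normal distribution.
1.92 vs 3.95: the larger is 3.95, so Y has heavier tails.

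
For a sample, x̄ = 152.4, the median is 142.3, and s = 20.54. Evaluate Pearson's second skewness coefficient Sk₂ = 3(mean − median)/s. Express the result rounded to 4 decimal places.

Sk₂ = 3(152.4 − 142.3) / 20.54 = 3 × 10.1000 / 20.54
    = 30.3000 / 20.54 ≈ 1.4752

1.4752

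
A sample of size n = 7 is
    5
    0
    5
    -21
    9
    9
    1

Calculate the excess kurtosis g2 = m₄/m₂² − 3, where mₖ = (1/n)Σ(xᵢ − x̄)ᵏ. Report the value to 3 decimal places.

1.183

x̄ = 1.1429
Σ(xᵢ − x̄)² = 644.8571 ⇒ m₂ = 92.12245
Σ(xᵢ − x̄)⁴ = 248466.8280 ⇒ m₄ = 35495.26114
m₂² = 8486.54561
g2 = m₄/m₂² − 3 = 4.18253 − 3 ≈ 1.183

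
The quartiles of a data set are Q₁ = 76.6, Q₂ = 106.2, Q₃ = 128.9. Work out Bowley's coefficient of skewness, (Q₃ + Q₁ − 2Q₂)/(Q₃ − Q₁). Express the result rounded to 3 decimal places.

-0.132

numerator: Q₃ + Q₁ − 2Q₂ = 128.9 + 76.6 − 2×106.2 = -6.9000
denominator: Q₃ − Q₁ = 128.9 − 76.6 = 52.3000
Bowley skewness = -6.9000 / 52.3000 ≈ -0.132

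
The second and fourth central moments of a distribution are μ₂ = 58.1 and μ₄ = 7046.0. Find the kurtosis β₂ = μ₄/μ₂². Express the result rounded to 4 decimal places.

2.0873

μ₂² = 58.1² = 3375.61000
μ₄/μ₂² = 7046.0 / 3375.61000 = 2.08733
β₂ ≈ 2.0873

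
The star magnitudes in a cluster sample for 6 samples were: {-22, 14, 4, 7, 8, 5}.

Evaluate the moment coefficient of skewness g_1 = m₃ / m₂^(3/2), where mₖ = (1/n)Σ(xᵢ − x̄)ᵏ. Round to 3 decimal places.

x̄ = (-22 + 14 + 4 + 7 + 8 + 5) / 6 = 2.6667
deviations (xᵢ − x̄): -24.6667, 11.3333, 1.3333, 4.3333, 5.3333, 2.3333
Σ(xᵢ − x̄)² = 791.3333 ⇒ m₂ = 791.3333/6 = 131.88889
Σ(xᵢ − x̄)³ = -13304.4444 ⇒ m₃ = -13304.4444/6 = -2217.40741
m₂^(3/2) = 131.88889^(1.5) = 1514.65009
g_1 = m₃ / m₂^(3/2) = -2217.40741 / 1514.65009 ≈ -1.464

-1.464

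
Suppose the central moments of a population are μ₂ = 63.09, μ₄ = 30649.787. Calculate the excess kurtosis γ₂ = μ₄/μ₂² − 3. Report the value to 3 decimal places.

4.700

μ₂² = 63.09² = 3980.34810
μ₄/μ₂² = 30649.787 / 3980.34810 = 7.70028
γ₂ = 7.70028 − 3 ≈ 4.700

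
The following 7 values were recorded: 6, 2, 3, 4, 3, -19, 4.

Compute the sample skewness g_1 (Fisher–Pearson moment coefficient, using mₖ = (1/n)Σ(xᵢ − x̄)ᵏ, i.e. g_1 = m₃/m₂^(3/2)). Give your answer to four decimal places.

x̄ = (6 + 2 + 3 + 4 + 3 - 19 + 4) / 7 = 0.4286
deviations (xᵢ − x̄): 5.5714, 1.5714, 2.5714, 3.5714, 2.5714, -19.4286, 3.5714
Σ(xᵢ − x̄)² = 449.7143 ⇒ m₂ = 449.7143/7 = 64.24490
Σ(xᵢ − x̄)³ = -7031.7551 ⇒ m₃ = -7031.7551/7 = -1004.53644
m₂^(3/2) = 64.24490^(1.5) = 514.94159
g_1 = m₃ / m₂^(3/2) = -1004.53644 / 514.94159 ≈ -1.9508

-1.9508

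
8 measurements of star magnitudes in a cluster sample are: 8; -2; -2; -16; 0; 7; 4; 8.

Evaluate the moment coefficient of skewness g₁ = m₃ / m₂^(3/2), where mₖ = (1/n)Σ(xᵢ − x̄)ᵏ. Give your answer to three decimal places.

-1.143

x̄ = (8 - 2 - 2 - 16 + 0 + 7 + 4 + 8) / 8 = 0.8750
deviations (xᵢ − x̄): 7.1250, -2.8750, -2.8750, -16.8750, -0.8750, 6.1250, 3.1250, 7.1250
Σ(xᵢ − x̄)² = 450.8750 ⇒ m₂ = 450.8750/8 = 56.35938
Σ(xᵢ − x̄)³ = -3869.9063 ⇒ m₃ = -3869.9063/8 = -483.73828
m₂^(3/2) = 56.35938^(1.5) = 423.10607
g₁ = m₃ / m₂^(3/2) = -483.73828 / 423.10607 ≈ -1.143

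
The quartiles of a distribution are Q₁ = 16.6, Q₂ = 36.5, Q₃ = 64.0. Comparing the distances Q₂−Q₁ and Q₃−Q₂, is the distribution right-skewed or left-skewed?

right-skewed

Q₂ − Q₁ = 19.9;  Q₃ − Q₂ = 27.5
Q₃ − Q₂ > Q₂ − Q₁ ⇒ the upper half is more spread out ⇒ right-skewed.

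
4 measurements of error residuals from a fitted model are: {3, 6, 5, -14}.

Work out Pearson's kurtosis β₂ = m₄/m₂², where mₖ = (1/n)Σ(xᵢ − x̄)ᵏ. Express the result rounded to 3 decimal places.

x̄ = 0.0000
Σ(xᵢ − x̄)² = 266.0000 ⇒ m₂ = 66.50000
Σ(xᵢ − x̄)⁴ = 40418.0000 ⇒ m₄ = 10104.50000
m₂² = 4422.25000
β₂ = m₄/m₂² = 10104.50000 / 4422.25000 ≈ 2.285

2.285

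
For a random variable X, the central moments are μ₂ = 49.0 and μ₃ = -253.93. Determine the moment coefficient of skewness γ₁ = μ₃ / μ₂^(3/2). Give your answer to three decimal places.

-0.740

σ = √μ₂ = √49.0 = 7.00000
σ³ = μ₂^(3/2) = 343.00000
γ₁ = μ₃/σ³ = -253.93 / 343.00000 ≈ -0.740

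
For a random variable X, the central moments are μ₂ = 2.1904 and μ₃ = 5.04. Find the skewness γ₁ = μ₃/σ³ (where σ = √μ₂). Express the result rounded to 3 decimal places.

1.555

σ = √μ₂ = √2.1904 = 1.48000
σ³ = μ₂^(3/2) = 3.24179
γ₁ = μ₃/σ³ = 5.04 / 3.24179 ≈ 1.555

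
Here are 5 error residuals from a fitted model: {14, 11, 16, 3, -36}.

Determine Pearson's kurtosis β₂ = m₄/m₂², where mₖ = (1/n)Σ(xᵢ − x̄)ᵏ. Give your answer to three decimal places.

2.980

x̄ = 1.6000
Σ(xᵢ − x̄)² = 1865.2000 ⇒ m₂ = 373.04000
Σ(xᵢ − x̄)⁴ = 2073168.9760 ⇒ m₄ = 414633.79520
m₂² = 139158.84160
β₂ = m₄/m₂² = 414633.79520 / 139158.84160 ≈ 2.980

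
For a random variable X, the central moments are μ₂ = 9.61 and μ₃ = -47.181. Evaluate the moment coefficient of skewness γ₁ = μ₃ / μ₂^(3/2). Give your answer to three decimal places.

σ = √μ₂ = √9.61 = 3.10000
σ³ = μ₂^(3/2) = 29.79100
γ₁ = μ₃/σ³ = -47.181 / 29.79100 ≈ -1.584

-1.584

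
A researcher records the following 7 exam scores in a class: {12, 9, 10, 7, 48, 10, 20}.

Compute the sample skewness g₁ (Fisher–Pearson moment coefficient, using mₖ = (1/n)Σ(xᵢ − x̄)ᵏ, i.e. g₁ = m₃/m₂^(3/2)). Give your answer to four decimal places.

1.7308

x̄ = (12 + 9 + 10 + 7 + 48 + 10 + 20) / 7 = 16.5714
deviations (xᵢ − x̄): -4.5714, -7.5714, -6.5714, -9.5714, 31.4286, -6.5714, 3.4286
Σ(xᵢ − x̄)² = 1255.7143 ⇒ m₂ = 1255.7143/7 = 179.38776
Σ(xᵢ − x̄)³ = 29110.0408 ⇒ m₃ = 29110.0408/7 = 4158.57726
m₂^(3/2) = 179.38776^(1.5) = 2402.64271
g₁ = m₃ / m₂^(3/2) = 4158.57726 / 2402.64271 ≈ 1.7308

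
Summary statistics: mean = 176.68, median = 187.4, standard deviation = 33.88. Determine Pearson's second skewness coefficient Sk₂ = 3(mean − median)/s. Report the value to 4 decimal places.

-0.9492

Sk₂ = 3(176.68 − 187.4) / 33.88 = 3 × -10.7200 / 33.88
    = -32.1600 / 33.88 ≈ -0.9492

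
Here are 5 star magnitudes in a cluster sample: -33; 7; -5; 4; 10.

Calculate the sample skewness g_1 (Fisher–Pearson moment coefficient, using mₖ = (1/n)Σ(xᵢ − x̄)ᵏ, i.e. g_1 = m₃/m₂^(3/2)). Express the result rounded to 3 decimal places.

-1.153

x̄ = (-33 + 7 - 5 + 4 + 10) / 5 = -3.4000
deviations (xᵢ − x̄): -29.6000, 10.4000, -1.6000, 7.4000, 13.4000
Σ(xᵢ − x̄)² = 1221.2000 ⇒ m₂ = 1221.2000/5 = 244.24000
Σ(xᵢ − x̄)³ = -22002.2400 ⇒ m₃ = -22002.2400/5 = -4400.44800
m₂^(3/2) = 244.24000^(1.5) = 3817.02660
g_1 = m₃ / m₂^(3/2) = -4400.44800 / 3817.02660 ≈ -1.153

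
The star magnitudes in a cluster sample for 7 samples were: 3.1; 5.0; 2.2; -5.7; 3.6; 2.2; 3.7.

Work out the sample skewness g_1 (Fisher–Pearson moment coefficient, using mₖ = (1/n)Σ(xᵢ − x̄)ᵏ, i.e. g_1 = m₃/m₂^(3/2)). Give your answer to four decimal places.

x̄ = (3.1 + 5.0 + 2.2 - 5.7 + 3.6 + 2.2 + 3.7) / 7 = 2.0143
deviations (xᵢ − x̄): 1.0857, 2.9857, 0.1857, -7.7143, 1.5857, 0.1857, 1.6857
Σ(xᵢ − x̄)² = 75.0286 ⇒ m₂ = 75.0286/7 = 10.71837
Σ(xᵢ − x̄)³ = -422.3925 ⇒ m₃ = -422.3925/7 = -60.34179
m₂^(3/2) = 10.71837^(1.5) = 35.09077
g_1 = m₃ / m₂^(3/2) = -60.34179 / 35.09077 ≈ -1.7196

-1.7196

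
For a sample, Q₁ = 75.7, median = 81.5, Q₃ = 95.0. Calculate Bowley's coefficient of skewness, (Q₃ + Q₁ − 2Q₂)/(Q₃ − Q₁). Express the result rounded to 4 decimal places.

numerator: Q₃ + Q₁ − 2Q₂ = 95.0 + 75.7 − 2×81.5 = 7.7000
denominator: Q₃ − Q₁ = 95.0 − 75.7 = 19.3000
Bowley skewness = 7.7000 / 19.3000 ≈ 0.3990

0.3990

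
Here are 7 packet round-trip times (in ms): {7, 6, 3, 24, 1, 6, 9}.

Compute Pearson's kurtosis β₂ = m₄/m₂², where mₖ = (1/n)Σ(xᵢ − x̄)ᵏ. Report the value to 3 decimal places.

4.154

x̄ = 8.0000
Σ(xᵢ − x̄)² = 340.0000 ⇒ m₂ = 48.57143
Σ(xᵢ − x̄)⁴ = 68596.0000 ⇒ m₄ = 9799.42857
m₂² = 2359.18367
β₂ = m₄/m₂² = 9799.42857 / 2359.18367 ≈ 4.154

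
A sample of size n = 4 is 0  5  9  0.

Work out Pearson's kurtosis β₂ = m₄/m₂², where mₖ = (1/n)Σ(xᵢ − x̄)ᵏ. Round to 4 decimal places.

1.5023

x̄ = 3.5000
Σ(xᵢ − x̄)² = 57.0000 ⇒ m₂ = 14.25000
Σ(xᵢ − x̄)⁴ = 1220.2500 ⇒ m₄ = 305.06250
m₂² = 203.06250
β₂ = m₄/m₂² = 305.06250 / 203.06250 ≈ 1.5023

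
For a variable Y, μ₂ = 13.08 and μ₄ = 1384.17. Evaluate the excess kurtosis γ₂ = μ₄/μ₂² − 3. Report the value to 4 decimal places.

5.0905

μ₂² = 13.08² = 171.08640
μ₄/μ₂² = 1384.17 / 171.08640 = 8.09047
γ₂ = 8.09047 − 3 ≈ 5.0905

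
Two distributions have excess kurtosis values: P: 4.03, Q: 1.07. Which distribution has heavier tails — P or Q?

P

Higher excess kurtosis ⇒ heavier tails relative to the normal distribution.
4.03 vs 1.07: the larger is 4.03, so P has heavier tails.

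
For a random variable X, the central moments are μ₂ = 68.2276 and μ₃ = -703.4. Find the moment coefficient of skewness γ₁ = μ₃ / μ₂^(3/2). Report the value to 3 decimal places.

σ = √μ₂ = √68.2276 = 8.26000
σ³ = μ₂^(3/2) = 563.55998
γ₁ = μ₃/σ³ = -703.4 / 563.55998 ≈ -1.248

-1.248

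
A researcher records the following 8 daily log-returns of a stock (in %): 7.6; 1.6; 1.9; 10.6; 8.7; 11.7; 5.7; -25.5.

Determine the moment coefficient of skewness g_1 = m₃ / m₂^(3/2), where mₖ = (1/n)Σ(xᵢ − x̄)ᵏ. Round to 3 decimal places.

x̄ = (7.6 + 1.6 + 1.9 + 10.6 + 8.7 + 11.7 + 5.7 - 25.5) / 8 = 2.7875
deviations (xᵢ − x̄): 4.8125, -1.1875, -0.8875, 7.8125, 5.9125, 8.9125, 2.9125, -28.2875
Σ(xᵢ − x̄)² = 1009.4488 ⇒ m₂ = 1009.4488/8 = 126.18109
Σ(xᵢ − x̄)³ = -21109.9087 ⇒ m₃ = -21109.9087/8 = -2638.73858
m₂^(3/2) = 126.18109^(1.5) = 1417.39675
g_1 = m₃ / m₂^(3/2) = -2638.73858 / 1417.39675 ≈ -1.862

-1.862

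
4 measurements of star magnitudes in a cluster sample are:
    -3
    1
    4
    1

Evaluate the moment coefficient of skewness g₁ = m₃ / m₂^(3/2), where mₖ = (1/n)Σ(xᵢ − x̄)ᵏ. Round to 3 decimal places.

x̄ = (-3 + 1 + 4 + 1) / 4 = 0.7500
deviations (xᵢ − x̄): -3.7500, 0.2500, 3.2500, 0.2500
Σ(xᵢ − x̄)² = 24.7500 ⇒ m₂ = 24.7500/4 = 6.18750
Σ(xᵢ − x̄)³ = -18.3750 ⇒ m₃ = -18.3750/4 = -4.59375
m₂^(3/2) = 6.18750^(1.5) = 15.39121
g₁ = m₃ / m₂^(3/2) = -4.59375 / 15.39121 ≈ -0.298

-0.298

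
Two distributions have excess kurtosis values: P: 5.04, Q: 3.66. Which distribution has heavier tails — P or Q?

Higher excess kurtosis ⇒ heavier tails relative to the normal distribution.
5.04 vs 3.66: the larger is 5.04, so P has heavier tails.

P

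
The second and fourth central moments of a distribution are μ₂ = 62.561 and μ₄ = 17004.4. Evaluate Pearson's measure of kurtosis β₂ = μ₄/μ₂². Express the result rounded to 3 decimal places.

4.345

μ₂² = 62.561² = 3913.87872
μ₄/μ₂² = 17004.4 / 3913.87872 = 4.34464
β₂ ≈ 4.345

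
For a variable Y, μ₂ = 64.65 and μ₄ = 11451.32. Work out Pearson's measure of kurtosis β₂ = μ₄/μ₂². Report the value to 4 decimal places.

2.7398

μ₂² = 64.65² = 4179.62250
μ₄/μ₂² = 11451.32 / 4179.62250 = 2.73980
β₂ ≈ 2.7398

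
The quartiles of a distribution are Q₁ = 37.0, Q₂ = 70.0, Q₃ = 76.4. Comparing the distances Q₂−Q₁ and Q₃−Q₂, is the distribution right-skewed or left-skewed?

left-skewed

Q₂ − Q₁ = 33.0;  Q₃ − Q₂ = 6.4
Q₂ − Q₁ > Q₃ − Q₂ ⇒ the lower half is more spread out ⇒ left-skewed.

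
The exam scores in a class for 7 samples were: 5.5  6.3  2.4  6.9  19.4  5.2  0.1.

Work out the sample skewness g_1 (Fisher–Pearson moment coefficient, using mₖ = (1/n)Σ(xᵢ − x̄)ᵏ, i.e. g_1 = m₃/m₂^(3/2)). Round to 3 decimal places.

1.379

x̄ = (5.5 + 6.3 + 2.4 + 6.9 + 19.4 + 5.2 + 0.1) / 7 = 6.5429
deviations (xᵢ − x̄): -1.0429, -0.2429, -4.1429, 0.3571, 12.8571, -1.3429, -6.4429
Σ(xᵢ − x̄)² = 227.0571 ⇒ m₂ = 227.0571/7 = 32.43673
Σ(xᵢ − x̄)³ = 1783.2894 ⇒ m₃ = 1783.2894/7 = 254.75563
m₂^(3/2) = 32.43673^(1.5) = 184.73777
g_1 = m₃ / m₂^(3/2) = 254.75563 / 184.73777 ≈ 1.379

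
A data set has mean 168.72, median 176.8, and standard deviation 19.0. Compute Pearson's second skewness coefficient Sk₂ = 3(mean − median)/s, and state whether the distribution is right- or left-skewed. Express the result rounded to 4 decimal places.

Sk₂ = 3(168.72 − 176.8) / 19.0 = 3 × -8.0800 / 19.0
    = -24.2400 / 19.0 ≈ -1.2758
Sk₂ < 0 ⇒ mean < median ⇒ left-skewed (negative skew).

-1.2758, left-skewed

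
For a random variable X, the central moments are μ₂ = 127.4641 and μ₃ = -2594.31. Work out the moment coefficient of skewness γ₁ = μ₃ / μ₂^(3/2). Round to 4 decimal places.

-1.8028

σ = √μ₂ = √127.4641 = 11.29000
σ³ = μ₂^(3/2) = 1439.06969
γ₁ = μ₃/σ³ = -2594.31 / 1439.06969 ≈ -1.8028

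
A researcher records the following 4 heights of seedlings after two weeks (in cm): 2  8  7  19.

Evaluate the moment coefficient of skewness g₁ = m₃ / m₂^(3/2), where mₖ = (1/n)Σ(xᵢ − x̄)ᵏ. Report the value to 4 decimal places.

0.6781

x̄ = (2 + 8 + 7 + 19) / 4 = 9.0000
deviations (xᵢ − x̄): -7.0000, -1.0000, -2.0000, 10.0000
Σ(xᵢ − x̄)² = 154.0000 ⇒ m₂ = 154.0000/4 = 38.50000
Σ(xᵢ − x̄)³ = 648.0000 ⇒ m₃ = 648.0000/4 = 162.00000
m₂^(3/2) = 38.50000^(1.5) = 238.88622
g₁ = m₃ / m₂^(3/2) = 162.00000 / 238.88622 ≈ 0.6781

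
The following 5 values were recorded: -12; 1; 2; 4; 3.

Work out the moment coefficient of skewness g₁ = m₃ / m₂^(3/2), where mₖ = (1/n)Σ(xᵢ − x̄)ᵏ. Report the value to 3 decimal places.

-1.393

x̄ = (-12 + 1 + 2 + 4 + 3) / 5 = -0.4000
deviations (xᵢ − x̄): -11.6000, 1.4000, 2.4000, 4.4000, 3.4000
Σ(xᵢ − x̄)² = 173.2000 ⇒ m₂ = 173.2000/5 = 34.64000
Σ(xᵢ − x̄)³ = -1419.8400 ⇒ m₃ = -1419.8400/5 = -283.96800
m₂^(3/2) = 34.64000^(1.5) = 203.87634
g₁ = m₃ / m₂^(3/2) = -283.96800 / 203.87634 ≈ -1.393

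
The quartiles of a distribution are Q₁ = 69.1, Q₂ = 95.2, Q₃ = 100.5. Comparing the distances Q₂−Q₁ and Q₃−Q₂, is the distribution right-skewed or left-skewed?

Q₂ − Q₁ = 26.1;  Q₃ − Q₂ = 5.3
Q₂ − Q₁ > Q₃ − Q₂ ⇒ the lower half is more spread out ⇒ left-skewed.

left-skewed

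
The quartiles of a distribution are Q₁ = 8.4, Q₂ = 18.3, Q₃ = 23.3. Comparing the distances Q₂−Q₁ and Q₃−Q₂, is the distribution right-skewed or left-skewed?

Q₂ − Q₁ = 9.9;  Q₃ − Q₂ = 5.0
Q₂ − Q₁ > Q₃ − Q₂ ⇒ the lower half is more spread out ⇒ left-skewed.

left-skewed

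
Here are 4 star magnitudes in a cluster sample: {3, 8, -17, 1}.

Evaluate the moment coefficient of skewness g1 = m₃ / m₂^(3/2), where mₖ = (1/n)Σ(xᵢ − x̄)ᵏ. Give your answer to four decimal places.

-0.8986

x̄ = (3 + 8 - 17 + 1) / 4 = -1.2500
deviations (xᵢ − x̄): 4.2500, 9.2500, -15.7500, 2.2500
Σ(xᵢ − x̄)² = 356.7500 ⇒ m₂ = 356.7500/4 = 89.18750
Σ(xᵢ − x̄)³ = -3027.3750 ⇒ m₃ = -3027.3750/4 = -756.84375
m₂^(3/2) = 89.18750^(1.5) = 842.27902
g1 = m₃ / m₂^(3/2) = -756.84375 / 842.27902 ≈ -0.8986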